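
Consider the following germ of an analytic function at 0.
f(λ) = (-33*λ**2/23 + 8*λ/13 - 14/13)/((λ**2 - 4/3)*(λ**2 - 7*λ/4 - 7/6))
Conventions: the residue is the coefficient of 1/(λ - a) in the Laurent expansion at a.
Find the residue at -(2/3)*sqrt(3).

The factor λ**2 - 4/3 splits as (λ - a)(λ - a') with a = -(2/3)*sqrt(3), a' = (2/3)*sqrt(3). At the order-1 pole a set g(λ) = (λ - a)*f(λ) = [(-33*λ**2/23 + 8*λ/13 - 14/13)/(λ**2 - 7*λ/4 - 7/6)] / (λ - a').
Simple pole: residue = g(a) at a = -(2/3)*sqrt(3), which is 27609/43654 + (2523/43654)*sqrt(3).

The residue is 27609/43654 + (2523/43654)*sqrt(3).


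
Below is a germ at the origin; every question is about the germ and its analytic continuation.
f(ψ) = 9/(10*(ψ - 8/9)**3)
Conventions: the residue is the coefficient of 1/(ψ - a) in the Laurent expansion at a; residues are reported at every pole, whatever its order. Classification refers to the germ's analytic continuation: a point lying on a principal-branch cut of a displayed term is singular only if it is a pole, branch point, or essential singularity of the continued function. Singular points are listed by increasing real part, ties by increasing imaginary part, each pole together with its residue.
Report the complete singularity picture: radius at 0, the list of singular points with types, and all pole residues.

Radius of convergence at 0: 8/9.
At 8/9: a pole of order 3; residue 0.

Denominator factor (ψ - 8/9)^3: pole of order 3 at 8/9, modulus 8/9.
The radius of convergence is the smallest modulus among the singular points: 8/9.
At the order-3 pole 8/9 set g(ψ) = (ψ - (8/9))^3*f(ψ) = 9/10.
Order-3 pole: residue = g''(a)/2; g''(8/9) = 0, so the residue is 0.


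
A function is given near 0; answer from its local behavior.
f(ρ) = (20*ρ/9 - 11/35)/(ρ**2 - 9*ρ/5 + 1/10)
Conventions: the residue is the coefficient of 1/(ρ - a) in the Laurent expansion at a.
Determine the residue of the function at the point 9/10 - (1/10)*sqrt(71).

The factor ρ**2 - 9*ρ/5 + 1/10 splits as (ρ - a)(ρ - a') with a = 9/10 - (1/10)*sqrt(71), a' = 9/10 + (1/10)*sqrt(71). At the order-1 pole a set g(ρ) = (ρ - a)*f(ρ) = [20*ρ/9 - 11/35] / (ρ - a').
Simple pole: residue = g(a) at a = 9/10 - (1/10)*sqrt(71), which is 10/9 - (59/497)*sqrt(71).

The residue is 10/9 - (59/497)*sqrt(71).


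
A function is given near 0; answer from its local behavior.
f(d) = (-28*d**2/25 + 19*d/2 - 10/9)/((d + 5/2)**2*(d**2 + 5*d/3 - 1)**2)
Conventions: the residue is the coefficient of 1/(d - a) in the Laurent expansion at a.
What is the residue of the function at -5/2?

The residue is -1693864/10985.

At the order-2 pole -5/2 set g(d) = (d - (-5/2))^2*f(d) = (-28*d**2/25 + 19*d/2 - 10/9)/(d**2 + 5*d/3 - 1)**2.
Order-2 pole: residue = g'(a); g'(-5/2) = -1693864/10985, so the residue is -1693864/10985.


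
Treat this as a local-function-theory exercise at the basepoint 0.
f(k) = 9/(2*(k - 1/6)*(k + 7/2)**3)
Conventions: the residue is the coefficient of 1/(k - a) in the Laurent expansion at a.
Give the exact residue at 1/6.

The residue is 243/2662.

At the order-1 pole 1/6 set g(k) = (k - (1/6))*f(k) = 9/(2*(k + 7/2)**3).
Simple pole: residue = g(a) at a = 1/6, which is 243/2662.


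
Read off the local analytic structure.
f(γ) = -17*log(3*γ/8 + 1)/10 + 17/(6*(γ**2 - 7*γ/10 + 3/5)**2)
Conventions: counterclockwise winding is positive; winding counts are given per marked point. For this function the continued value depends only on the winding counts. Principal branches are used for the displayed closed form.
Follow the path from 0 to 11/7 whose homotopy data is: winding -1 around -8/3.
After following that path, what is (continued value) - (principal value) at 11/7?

The rational part is single-valued and drops out of the difference; each branch term changes only by its own monodromy.
(-17/10)*log(1 - γ/(-8/3)): each positive loop around -8/3 adds 2*pi*i to the log, so winding -1 contributes (-17/10)*(-1)*2*pi*i = (17/5)*pi*i.
Summing the contributions at γ = 11/7 gives (17/5)*pi*i.

Continued minus principal equals (17/5)*pi*i.


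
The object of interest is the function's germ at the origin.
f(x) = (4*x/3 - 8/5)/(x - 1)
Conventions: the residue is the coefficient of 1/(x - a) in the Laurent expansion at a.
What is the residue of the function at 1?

The residue is -4/15.

At the order-1 pole 1 set g(x) = (x - (1))*f(x) = 4*x/3 - 8/5.
Simple pole: residue = g(a) at a = 1, which is -4/15.


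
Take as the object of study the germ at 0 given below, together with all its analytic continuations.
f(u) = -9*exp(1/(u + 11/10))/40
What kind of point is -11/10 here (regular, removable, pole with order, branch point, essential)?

The exponent 1/(u - (-11/10)) has a pole at -11/10, so exp(1/(u - (-11/10))) takes every nonzero value near it: an essential singularity (not a pole of any order).

The point is an essential singularity.


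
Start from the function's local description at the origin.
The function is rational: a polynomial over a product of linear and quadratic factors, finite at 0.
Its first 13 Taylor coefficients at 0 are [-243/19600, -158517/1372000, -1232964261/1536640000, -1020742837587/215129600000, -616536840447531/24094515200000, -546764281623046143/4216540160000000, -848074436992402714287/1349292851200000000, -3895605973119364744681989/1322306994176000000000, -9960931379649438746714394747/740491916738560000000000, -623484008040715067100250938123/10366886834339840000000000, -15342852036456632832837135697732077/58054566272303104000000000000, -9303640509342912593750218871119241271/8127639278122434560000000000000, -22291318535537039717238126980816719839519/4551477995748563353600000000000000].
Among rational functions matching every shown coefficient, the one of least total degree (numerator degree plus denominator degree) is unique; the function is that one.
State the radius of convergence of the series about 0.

No rational of total degree below 11 reproduces all 13 coefficients; solving the [1/10] Pade equations on them gives f(ρ) = (5/2 - 31*ρ/24)/((ρ**2 - 9*ρ/8 - 7/3)**2*(ρ**2 + 12*ρ - 10/3)**3), whose expansion matches every shown term.
Denominator factor (ρ**2 + 12*ρ - 10/3)^3: discriminant 472/3, real irrational roots -6 + (1/3)*sqrt(354) and -6 - (1/3)*sqrt(354); poles of order 3, moduli -6 + (1/3)*sqrt(354) and 6 + (1/3)*sqrt(354).
Denominator factor (ρ**2 - 9*ρ/8 - 7/3)^2: discriminant 2035/192, real irrational roots 9/16 + (1/48)*sqrt(6105) and 9/16 - (1/48)*sqrt(6105); poles of order 2, moduli 9/16 + (1/48)*sqrt(6105) and -9/16 + (1/48)*sqrt(6105).
The radius of convergence is the smallest modulus among the singular points: -6 + (1/3)*sqrt(354).

The radius of convergence is -6 + (1/3)*sqrt(354).


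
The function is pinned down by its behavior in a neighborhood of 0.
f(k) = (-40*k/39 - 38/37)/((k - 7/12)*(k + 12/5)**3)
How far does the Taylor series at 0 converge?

The radius of convergence is 7/12.

Denominator factor (k + 12/5)^3: pole of order 3 at -12/5, modulus 12/5.
Denominator factor (k - 7/12): pole of order 1 at 7/12, modulus 7/12.
The radius of convergence is the smallest modulus among the singular points: 7/12.


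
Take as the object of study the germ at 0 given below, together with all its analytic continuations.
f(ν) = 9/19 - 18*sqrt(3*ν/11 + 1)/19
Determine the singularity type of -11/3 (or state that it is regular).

The term (-18/19)*sqrt(1 - ν/(-11/3)) has argument 1 - -11/3/(-11/3) = 0 at -11/3: a square-root (algebraic, two-sheeted) branch point; the remaining terms are analytic or single-valued there.

The point is an algebraic (square-root) branch point.


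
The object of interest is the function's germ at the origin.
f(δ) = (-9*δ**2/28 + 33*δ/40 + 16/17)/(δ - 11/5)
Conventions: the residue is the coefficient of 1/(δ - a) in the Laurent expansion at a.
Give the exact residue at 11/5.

At the order-1 pole 11/5 set g(δ) = (δ - (11/5))*f(δ) = -9*δ**2/28 + 33*δ/40 + 16/17.
Simple pole: residue = g(a) at a = 11/5, which is 28571/23800.

The residue is 28571/23800.


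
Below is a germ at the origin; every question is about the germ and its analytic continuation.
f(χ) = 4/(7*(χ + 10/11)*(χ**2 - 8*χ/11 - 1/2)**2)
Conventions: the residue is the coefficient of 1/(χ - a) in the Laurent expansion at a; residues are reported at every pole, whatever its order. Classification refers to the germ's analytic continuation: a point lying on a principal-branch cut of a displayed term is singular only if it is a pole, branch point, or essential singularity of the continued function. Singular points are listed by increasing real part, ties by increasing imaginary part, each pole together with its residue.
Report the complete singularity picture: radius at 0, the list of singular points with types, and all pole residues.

Radius of convergence at 0: -4/11 + (3/22)*sqrt(34).
At -10/11: a pole of order 1; residue 234256/399847.
At 4/11 - (3/22)*sqrt(34): a pole of order 2; residue -117128/399847 - (7847576/445715163)*sqrt(34).
At 4/11 + (3/22)*sqrt(34): a pole of order 2; residue -117128/399847 + (7847576/445715163)*sqrt(34).

Denominator factor (χ + 10/11): pole of order 1 at -10/11, modulus 10/11.
Denominator factor (χ**2 - 8*χ/11 - 1/2)^2: discriminant 306/121, real irrational roots 4/11 + (3/22)*sqrt(34) and 4/11 - (3/22)*sqrt(34); poles of order 2, moduli 4/11 + (3/22)*sqrt(34) and -4/11 + (3/22)*sqrt(34).
The radius of convergence is the smallest modulus among the singular points: -4/11 + (3/22)*sqrt(34).
At the order-1 pole -10/11 set g(χ) = (χ - (-10/11))*f(χ) = 4/(7*(χ**2 - 8*χ/11 - 1/2)**2).
Simple pole: residue = g(a) at a = -10/11, which is 234256/399847.
The factor χ**2 - 8*χ/11 - 1/2 splits as (χ - a)(χ - a') with a = 4/11 - (3/22)*sqrt(34), a' = 4/11 + (3/22)*sqrt(34). At the order-2 pole a set g(χ) = (χ - a)^2*f(χ) = [4/(7*(χ + 10/11))] / (χ - a')^2.
Order-2 pole: residue = g'(a); g'(4/11 - (3/22)*sqrt(34)) = -117128/399847 - (7847576/445715163)*sqrt(34), so the residue is -117128/399847 - (7847576/445715163)*sqrt(34).
The factor χ**2 - 8*χ/11 - 1/2 splits as (χ - a)(χ - a') with a = 4/11 + (3/22)*sqrt(34), a' = 4/11 - (3/22)*sqrt(34). At the order-2 pole a set g(χ) = (χ - a)^2*f(χ) = [4/(7*(χ + 10/11))] / (χ - a')^2.
Order-2 pole: residue = g'(a); g'(4/11 + (3/22)*sqrt(34)) = -117128/399847 + (7847576/445715163)*sqrt(34), so the residue is -117128/399847 + (7847576/445715163)*sqrt(34).
List the singular points by increasing real part (a conjugate pair: the negative imaginary part first).


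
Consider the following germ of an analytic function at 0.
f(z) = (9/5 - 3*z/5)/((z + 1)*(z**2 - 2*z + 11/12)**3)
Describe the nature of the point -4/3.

The point is a regular point.

Denominator factors: z**2 - 2*z + 11/12 = 193/36 at z = -4/3; z + 1 = -1/3 at z = -4/3 — none vanishes.
So the germ continues analytically to -4/3.


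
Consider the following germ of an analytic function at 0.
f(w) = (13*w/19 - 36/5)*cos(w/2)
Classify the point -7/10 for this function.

The point is a regular point.

There is no denominator, hence no pole anywhere.
The factor cos(w/2) is entire.
So the germ continues analytically to -7/10.


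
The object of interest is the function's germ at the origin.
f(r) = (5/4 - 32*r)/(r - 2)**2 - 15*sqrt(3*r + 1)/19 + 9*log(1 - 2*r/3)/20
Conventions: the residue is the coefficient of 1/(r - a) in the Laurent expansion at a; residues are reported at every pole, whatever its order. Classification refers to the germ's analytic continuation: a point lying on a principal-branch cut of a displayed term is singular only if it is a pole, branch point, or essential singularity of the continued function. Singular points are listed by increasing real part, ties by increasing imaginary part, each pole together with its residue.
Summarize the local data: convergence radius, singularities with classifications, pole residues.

Denominator factor (r - 2)^2: pole of order 2 at 2, modulus 2.
Branch term (-15/19)*sqrt(1 - r/(-1/3)): its argument vanishes at r = -1/3, a square-root branch point, modulus 1/3.
Branch term (9/20)*log(1 - r/(3/2)): its argument vanishes at r = 3/2, a logarithmic branch point, modulus 3/2.
The radius of convergence is the smallest modulus among the singular points: 1/3.
The branch terms are analytic at 2 and contribute nothing to the residue; only the rational part matters.
At the order-2 pole 2 set g(r) = (r - (2))^2*(rational part) = 5/4 - 32*r.
Order-2 pole: residue = g'(a); g'(2) = -32, so the residue is -32.
List the singular points by increasing real part (a conjugate pair: the negative imaginary part first).

Radius of convergence at 0: 1/3.
At -1/3: an algebraic (square-root) branch point.
At 3/2: a logarithmic branch point.
At 2: a pole of order 2; residue -32.


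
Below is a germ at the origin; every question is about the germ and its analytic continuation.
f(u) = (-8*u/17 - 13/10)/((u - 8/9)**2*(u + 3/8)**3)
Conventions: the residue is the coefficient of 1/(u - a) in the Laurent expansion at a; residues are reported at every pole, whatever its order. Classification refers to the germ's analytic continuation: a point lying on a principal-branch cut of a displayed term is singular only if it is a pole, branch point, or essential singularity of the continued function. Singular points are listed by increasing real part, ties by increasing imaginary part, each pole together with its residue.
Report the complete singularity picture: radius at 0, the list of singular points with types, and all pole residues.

Denominator factor (u + 3/8)^3: pole of order 3 at -3/8, modulus 3/8.
Denominator factor (u - 8/9)^2: pole of order 2 at 8/9, modulus 8/9.
The radius of convergence is the smallest modulus among the singular points: 3/8.
At the order-3 pole -3/8 set g(u) = (u - (-3/8))^3*f(u) = (-8*u/17 - 13/10)/(u - 8/9)**2.
Order-3 pole: residue = g''(a)/2; g''(-3/8) = -20833210368/5828871685, so the residue is -10416605184/5828871685.
At the order-2 pole 8/9 set g(u) = (u - (8/9))^2*f(u) = (-8*u/17 - 13/10)/(u + 3/8)**3.
Order-2 pole: residue = g'(a); g'(8/9) = 10416605184/5828871685, so the residue is 10416605184/5828871685.
List the singular points by increasing real part (a conjugate pair: the negative imaginary part first).

Radius of convergence at 0: 3/8.
At -3/8: a pole of order 3; residue -10416605184/5828871685.
At 8/9: a pole of order 2; residue 10416605184/5828871685.


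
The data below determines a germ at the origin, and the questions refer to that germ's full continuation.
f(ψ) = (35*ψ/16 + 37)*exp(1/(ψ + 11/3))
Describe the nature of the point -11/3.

The point is an essential singularity.

The exponent 1/(ψ - (-11/3)) has a pole at -11/3, so exp(1/(ψ - (-11/3))) takes every nonzero value near it: an essential singularity (not a pole of any order).


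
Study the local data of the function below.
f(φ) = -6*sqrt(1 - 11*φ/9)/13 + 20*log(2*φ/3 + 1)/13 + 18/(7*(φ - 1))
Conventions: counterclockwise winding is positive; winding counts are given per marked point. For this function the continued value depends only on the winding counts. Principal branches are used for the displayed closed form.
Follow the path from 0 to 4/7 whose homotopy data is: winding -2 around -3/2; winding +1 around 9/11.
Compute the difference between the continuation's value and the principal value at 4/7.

Continued minus principal equals ((4/91)*sqrt(133)) - ((80/13)*pi)*i.

The rational part is single-valued and drops out of the difference; each branch term changes only by its own monodromy.
(-6/13)*sqrt(1 - φ/(9/11)): winding +1 is odd, the square root flips sign, contributing -2*(-6/13)*sqrt(1 - (4/7)/(9/11)) = -2*(-6/13)*sqrt(19/63) = (4/91)*sqrt(133).
(20/13)*log(1 - φ/(-3/2)): each positive loop around -3/2 adds 2*pi*i to the log, so winding -2 contributes (20/13)*(-2)*2*pi*i = -(80/13)*pi*i.
Summing the contributions at φ = 4/7 gives ((4/91)*sqrt(133)) - ((80/13)*pi)*i.


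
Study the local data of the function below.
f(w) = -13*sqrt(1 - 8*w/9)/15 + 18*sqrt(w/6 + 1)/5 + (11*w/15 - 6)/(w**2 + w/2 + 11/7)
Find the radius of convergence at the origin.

The radius of convergence is 9/8.

Denominator factor (w**2 + w/2 + 11/7): discriminant -169/28, complex-conjugate roots (-1/4) + ((13/28)*sqrt(7))*i and (-1/4) - ((13/28)*sqrt(7))*i; poles of order 1, moduli (1/7)*sqrt(77) and (1/7)*sqrt(77).
Branch term (18/5)*sqrt(1 - w/(-6)): its argument vanishes at w = -6, a square-root branch point, modulus 6.
Branch term (-13/15)*sqrt(1 - w/(9/8)): its argument vanishes at w = 9/8, a square-root branch point, modulus 9/8.
The radius of convergence is the smallest modulus among the singular points: 9/8.


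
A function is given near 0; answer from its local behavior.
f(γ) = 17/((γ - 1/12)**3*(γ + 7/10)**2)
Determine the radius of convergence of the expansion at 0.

Denominator factor (γ - 1/12)^3: pole of order 3 at 1/12, modulus 1/12.
Denominator factor (γ + 7/10)^2: pole of order 2 at -7/10, modulus 7/10.
The radius of convergence is the smallest modulus among the singular points: 1/12.

The radius of convergence is 1/12.


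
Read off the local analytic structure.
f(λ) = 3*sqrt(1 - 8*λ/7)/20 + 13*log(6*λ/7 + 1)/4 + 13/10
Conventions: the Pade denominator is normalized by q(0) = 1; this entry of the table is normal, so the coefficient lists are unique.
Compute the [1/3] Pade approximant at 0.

Taylor coefficients needed (expand at 0): a_0 = 29/20, a_1 = 27/10, a_2 = -597/490, a_3 = 1146/1715, a_4 = -1077/2401.
Write the denominator as Q(λ) = 1 + q1*λ + q2*λ^2 + q3*λ^3. Requiring Q*f - P = O(λ^5) with deg P <= 1 kills the coefficients of λ^2..λ^4 in Q*f:
  λ^2: a_2 + q1*a_1 + q2*a_0 = 0, i.e. -597/490 + (27/10)*q1 + (29/20)*q2 = 0.
  λ^3: a_3 + q1*a_2 + q2*a_1 + q3*a_0 = 0, i.e. 1146/1715 + (-597/490)*q1 + (27/10)*q2 + (29/20)*q3 = 0.
  λ^4: a_4 + q1*a_3 + q2*a_2 + q3*a_1 = 0, i.e. -1077/2401 + (1146/1715)*q1 + (-597/490)*q2 + (27/10)*q3 = 0.
Solving this linear system: q1 = 11679662/24512411, q2 = -8061906/171586877, q3 = 32441016/1201108139.
The numerator is Q*f truncated at degree 1: P0 = a_0 = 29/20; P1 = a_1 + q1*a_0 = 415595098/122562055.

The Pade approximant has numerator coefficients [29/20, 415595098/122562055]; denominator coefficients [1, 11679662/24512411, -8061906/171586877, 32441016/1201108139].


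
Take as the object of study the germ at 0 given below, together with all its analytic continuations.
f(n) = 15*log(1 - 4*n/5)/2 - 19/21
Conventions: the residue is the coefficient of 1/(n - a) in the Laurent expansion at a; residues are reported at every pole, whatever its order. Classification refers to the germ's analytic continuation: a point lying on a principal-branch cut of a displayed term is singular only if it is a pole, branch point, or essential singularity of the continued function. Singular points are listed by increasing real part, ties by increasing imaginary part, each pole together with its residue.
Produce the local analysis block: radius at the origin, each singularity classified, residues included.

Radius of convergence at 0: 5/4.
At 5/4: a logarithmic branch point.

Branch term (15/2)*log(1 - n/(5/4)): its argument vanishes at n = 5/4, a logarithmic branch point, modulus 5/4.
The radius of convergence is the smallest modulus among the singular points: 5/4.


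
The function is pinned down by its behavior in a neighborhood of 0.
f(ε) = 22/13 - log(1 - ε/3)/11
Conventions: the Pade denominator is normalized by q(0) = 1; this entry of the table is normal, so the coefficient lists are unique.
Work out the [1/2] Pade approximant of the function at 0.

Taylor coefficients needed (expand at 0): a_0 = 22/13, a_1 = 1/33, a_2 = 1/198, a_3 = 1/891.
Write the denominator as Q(ε) = 1 + q1*ε + q2*ε^2. Requiring Q*f - P = O(ε^4) with deg P <= 1 kills the coefficients of ε^2..ε^3 in Q*f:
  ε^2: a_2 + q1*a_1 + q2*a_0 = 0, i.e. 1/198 + (1/33)*q1 + (22/13)*q2 = 0.
  ε^3: a_3 + q1*a_2 + q2*a_1 = 0, i.e. 1/891 + (1/198)*q1 + (1/33)*q2 = 0.
Solving this linear system: q1 = -445/1944, q2 = 13/11664.
The numerator is Q*f truncated at degree 1: P0 = a_0 = 22/13; P1 = a_1 + q1*a_0 = -49633/138996.

The Pade approximant has numerator coefficients [22/13, -49633/138996]; denominator coefficients [1, -445/1944, 13/11664].


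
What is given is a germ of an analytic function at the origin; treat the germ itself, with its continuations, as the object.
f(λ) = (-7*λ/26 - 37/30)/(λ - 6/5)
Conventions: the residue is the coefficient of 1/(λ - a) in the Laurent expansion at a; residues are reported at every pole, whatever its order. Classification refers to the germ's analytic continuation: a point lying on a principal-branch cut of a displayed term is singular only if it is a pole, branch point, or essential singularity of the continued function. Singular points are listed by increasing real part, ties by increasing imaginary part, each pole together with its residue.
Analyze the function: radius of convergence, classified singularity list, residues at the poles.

Radius of convergence at 0: 6/5.
At 6/5: a pole of order 1; residue -607/390.

Denominator factor (λ - 6/5): pole of order 1 at 6/5, modulus 6/5.
The radius of convergence is the smallest modulus among the singular points: 6/5.
At the order-1 pole 6/5 set g(λ) = (λ - (6/5))*f(λ) = -7*λ/26 - 37/30.
Simple pole: residue = g(a) at a = 6/5, which is -607/390.


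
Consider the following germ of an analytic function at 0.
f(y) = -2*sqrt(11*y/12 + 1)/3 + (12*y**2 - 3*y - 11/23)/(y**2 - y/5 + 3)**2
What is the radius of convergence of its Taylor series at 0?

Denominator factor (y**2 - y/5 + 3)^2: discriminant -299/25, complex-conjugate roots (1/10) + ((1/10)*sqrt(299))*i and (1/10) - ((1/10)*sqrt(299))*i; poles of order 2, moduli sqrt(3) and sqrt(3).
Branch term (-2/3)*sqrt(1 - y/(-12/11)): its argument vanishes at y = -12/11, a square-root branch point, modulus 12/11.
The radius of convergence is the smallest modulus among the singular points: 12/11.

The radius of convergence is 12/11.


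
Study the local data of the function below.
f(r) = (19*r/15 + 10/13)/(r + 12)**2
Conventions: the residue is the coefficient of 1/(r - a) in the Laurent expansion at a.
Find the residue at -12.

At the order-2 pole -12 set g(r) = (r - (-12))^2*f(r) = 19*r/15 + 10/13.
Order-2 pole: residue = g'(a); g'(-12) = 19/15, so the residue is 19/15.

The residue is 19/15.


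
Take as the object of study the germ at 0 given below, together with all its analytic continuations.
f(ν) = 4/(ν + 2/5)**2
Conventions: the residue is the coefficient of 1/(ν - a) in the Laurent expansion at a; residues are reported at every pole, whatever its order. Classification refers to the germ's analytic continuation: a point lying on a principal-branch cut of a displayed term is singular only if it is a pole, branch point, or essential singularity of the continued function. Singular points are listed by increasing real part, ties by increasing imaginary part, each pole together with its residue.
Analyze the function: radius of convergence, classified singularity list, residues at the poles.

Denominator factor (ν + 2/5)^2: pole of order 2 at -2/5, modulus 2/5.
The radius of convergence is the smallest modulus among the singular points: 2/5.
At the order-2 pole -2/5 set g(ν) = (ν - (-2/5))^2*f(ν) = 4.
Order-2 pole: residue = g'(a); g'(-2/5) = 0, so the residue is 0.

Radius of convergence at 0: 2/5.
At -2/5: a pole of order 2; residue 0.


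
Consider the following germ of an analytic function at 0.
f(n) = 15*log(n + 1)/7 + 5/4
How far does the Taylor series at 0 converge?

The radius of convergence is 1.

Branch term (15/7)*log(1 - n/(-1)): its argument vanishes at n = -1, a logarithmic branch point, modulus 1.
The radius of convergence is the smallest modulus among the singular points: 1.


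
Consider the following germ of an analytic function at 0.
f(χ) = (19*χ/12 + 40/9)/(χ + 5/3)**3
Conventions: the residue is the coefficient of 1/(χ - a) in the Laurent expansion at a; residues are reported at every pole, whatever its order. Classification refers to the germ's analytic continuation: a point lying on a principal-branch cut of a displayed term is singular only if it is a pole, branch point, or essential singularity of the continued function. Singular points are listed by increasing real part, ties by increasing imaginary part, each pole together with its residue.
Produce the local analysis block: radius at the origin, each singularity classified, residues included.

Denominator factor (χ + 5/3)^3: pole of order 3 at -5/3, modulus 5/3.
The radius of convergence is the smallest modulus among the singular points: 5/3.
At the order-3 pole -5/3 set g(χ) = (χ - (-5/3))^3*f(χ) = 19*χ/12 + 40/9.
Order-3 pole: residue = g''(a)/2; g''(-5/3) = 0, so the residue is 0.

Radius of convergence at 0: 5/3.
At -5/3: a pole of order 3; residue 0.


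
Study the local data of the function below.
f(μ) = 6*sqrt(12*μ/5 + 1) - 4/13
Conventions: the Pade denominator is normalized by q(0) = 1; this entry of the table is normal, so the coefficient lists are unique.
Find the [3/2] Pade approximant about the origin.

The Pade approximant has numerator coefficients [74/13, 1356/65, 1242/65, 324/125]; denominator coefficients [1, 12/5, 27/25].

Taylor coefficients needed (expand at 0): a_0 = 74/13, a_1 = 36/5, a_2 = -108/25, a_3 = 648/125, a_4 = -972/125, a_5 = 40824/3125.
Write the denominator as Q(μ) = 1 + q1*μ + q2*μ^2. Requiring Q*f - P = O(μ^6) with deg P <= 3 kills the coefficients of μ^4..μ^5 in Q*f:
  μ^4: a_4 + q1*a_3 + q2*a_2 = 0, i.e. -972/125 + (648/125)*q1 + (-108/25)*q2 = 0.
  μ^5: a_5 + q1*a_4 + q2*a_3 = 0, i.e. 40824/3125 + (-972/125)*q1 + (648/125)*q2 = 0.
Solving this linear system: q1 = 12/5, q2 = 27/25.
The numerator is Q*f truncated at degree 3: P0 = a_0 = 74/13; P1 = a_1 + q1*a_0 = 1356/65; P2 = a_2 + q1*a_1 + q2*a_0 = 1242/65; P3 = a_3 + q1*a_2 + q2*a_1 = 324/125.


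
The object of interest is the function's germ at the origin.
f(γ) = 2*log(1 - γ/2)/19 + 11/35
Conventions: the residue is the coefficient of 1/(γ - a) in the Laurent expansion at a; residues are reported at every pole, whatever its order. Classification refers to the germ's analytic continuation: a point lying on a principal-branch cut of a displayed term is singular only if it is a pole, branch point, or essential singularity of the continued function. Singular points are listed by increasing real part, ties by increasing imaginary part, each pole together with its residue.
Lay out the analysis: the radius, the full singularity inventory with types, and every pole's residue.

Radius of convergence at 0: 2.
At 2: a logarithmic branch point.

Branch term (2/19)*log(1 - γ/(2)): its argument vanishes at γ = 2, a logarithmic branch point, modulus 2.
The radius of convergence is the smallest modulus among the singular points: 2.


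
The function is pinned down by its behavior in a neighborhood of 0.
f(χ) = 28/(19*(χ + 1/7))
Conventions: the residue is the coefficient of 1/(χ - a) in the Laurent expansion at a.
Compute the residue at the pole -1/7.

At the order-1 pole -1/7 set g(χ) = (χ - (-1/7))*f(χ) = 28/19.
Simple pole: residue = g(a) at a = -1/7, which is 28/19.

The residue is 28/19.


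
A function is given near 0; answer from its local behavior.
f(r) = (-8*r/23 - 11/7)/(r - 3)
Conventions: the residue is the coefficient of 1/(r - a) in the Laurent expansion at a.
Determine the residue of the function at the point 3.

At the order-1 pole 3 set g(r) = (r - (3))*f(r) = -8*r/23 - 11/7.
Simple pole: residue = g(a) at a = 3, which is -421/161.

The residue is -421/161.


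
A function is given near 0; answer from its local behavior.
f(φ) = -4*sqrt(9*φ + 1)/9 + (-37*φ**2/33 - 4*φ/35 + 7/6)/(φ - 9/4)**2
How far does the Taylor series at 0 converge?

The radius of convergence is 1/9.

Denominator factor (φ - 9/4)^2: pole of order 2 at 9/4, modulus 9/4.
Branch term (-4/9)*sqrt(1 - φ/(-1/9)): its argument vanishes at φ = -1/9, a square-root branch point, modulus 1/9.
The radius of convergence is the smallest modulus among the singular points: 1/9.


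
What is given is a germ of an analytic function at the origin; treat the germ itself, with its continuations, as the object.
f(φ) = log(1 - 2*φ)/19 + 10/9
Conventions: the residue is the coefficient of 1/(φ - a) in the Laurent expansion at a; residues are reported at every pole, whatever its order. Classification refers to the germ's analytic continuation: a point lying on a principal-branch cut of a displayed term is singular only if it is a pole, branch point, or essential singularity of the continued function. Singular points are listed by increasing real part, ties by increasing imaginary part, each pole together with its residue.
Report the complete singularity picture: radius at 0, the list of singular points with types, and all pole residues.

Radius of convergence at 0: 1/2.
At 1/2: a logarithmic branch point.

Branch term (1/19)*log(1 - φ/(1/2)): its argument vanishes at φ = 1/2, a logarithmic branch point, modulus 1/2.
The radius of convergence is the smallest modulus among the singular points: 1/2.


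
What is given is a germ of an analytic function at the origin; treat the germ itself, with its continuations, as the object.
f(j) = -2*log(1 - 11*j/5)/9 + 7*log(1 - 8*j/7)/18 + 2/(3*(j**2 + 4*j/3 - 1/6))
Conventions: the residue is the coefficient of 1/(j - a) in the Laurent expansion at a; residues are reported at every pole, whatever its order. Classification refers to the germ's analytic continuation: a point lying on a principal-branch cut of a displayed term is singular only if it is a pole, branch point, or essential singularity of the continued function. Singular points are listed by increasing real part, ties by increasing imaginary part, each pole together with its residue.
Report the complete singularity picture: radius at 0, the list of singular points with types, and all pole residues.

Radius of convergence at 0: -2/3 + (1/6)*sqrt(22).
At -2/3 - (1/6)*sqrt(22): a pole of order 1; residue -(1/11)*sqrt(22).
At -2/3 + (1/6)*sqrt(22): a pole of order 1; residue (1/11)*sqrt(22).
At 5/11: a logarithmic branch point.
At 7/8: a logarithmic branch point.

Denominator factor (j**2 + 4*j/3 - 1/6): discriminant 22/9, real irrational roots -2/3 + (1/6)*sqrt(22) and -2/3 - (1/6)*sqrt(22); poles of order 1, moduli -2/3 + (1/6)*sqrt(22) and 2/3 + (1/6)*sqrt(22).
Branch term (7/18)*log(1 - j/(7/8)): its argument vanishes at j = 7/8, a logarithmic branch point, modulus 7/8.
Branch term (-2/9)*log(1 - j/(5/11)): its argument vanishes at j = 5/11, a logarithmic branch point, modulus 5/11.
The radius of convergence is the smallest modulus among the singular points: -2/3 + (1/6)*sqrt(22).
The branch terms are analytic at -2/3 - (1/6)*sqrt(22) and contribute nothing to the residue; only the rational part matters.
The factor j**2 + 4*j/3 - 1/6 splits as (j - a)(j - a') with a = -2/3 - (1/6)*sqrt(22), a' = -2/3 + (1/6)*sqrt(22). At the order-1 pole a set g(j) = (j - a)*(rational part) = [2/3] / (j - a').
Simple pole: residue = g(a) at a = -2/3 - (1/6)*sqrt(22), which is -(1/11)*sqrt(22).
The branch terms are analytic at -2/3 + (1/6)*sqrt(22) and contribute nothing to the residue; only the rational part matters.
The factor j**2 + 4*j/3 - 1/6 splits as (j - a)(j - a') with a = -2/3 + (1/6)*sqrt(22), a' = -2/3 - (1/6)*sqrt(22). At the order-1 pole a set g(j) = (j - a)*(rational part) = [2/3] / (j - a').
Simple pole: residue = g(a) at a = -2/3 + (1/6)*sqrt(22), which is (1/11)*sqrt(22).
List the singular points by increasing real part (a conjugate pair: the negative imaginary part first).


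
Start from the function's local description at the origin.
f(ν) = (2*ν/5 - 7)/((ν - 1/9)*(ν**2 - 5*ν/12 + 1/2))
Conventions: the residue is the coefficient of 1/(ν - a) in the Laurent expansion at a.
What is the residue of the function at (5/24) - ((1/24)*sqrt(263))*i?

The factor ν**2 - 5*ν/12 + 1/2 splits as (ν - a)(ν - a') with a = (5/24) - ((1/24)*sqrt(263))*i, a' = (5/24) + ((1/24)*sqrt(263))*i. At the order-1 pole a set g(ν) = (ν - a)*f(ν) = [(2*ν/5 - 7)/(ν - 1/9)] / (ν - a').
Simple pole: residue = g(a) at a = (5/24) - ((1/24)*sqrt(263))*i, which is (5634/755) - ((9522/198565)*sqrt(263))*i.

The residue is (5634/755) - ((9522/198565)*sqrt(263))*i.


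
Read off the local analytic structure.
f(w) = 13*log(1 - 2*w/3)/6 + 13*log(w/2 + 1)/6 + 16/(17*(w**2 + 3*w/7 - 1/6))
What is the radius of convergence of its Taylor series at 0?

The radius of convergence is -3/14 + (5/42)*sqrt(15).

Denominator factor (w**2 + 3*w/7 - 1/6): discriminant 125/147, real irrational roots -3/14 + (5/42)*sqrt(15) and -3/14 - (5/42)*sqrt(15); poles of order 1, moduli -3/14 + (5/42)*sqrt(15) and 3/14 + (5/42)*sqrt(15).
Branch term (13/6)*log(1 - w/(3/2)): its argument vanishes at w = 3/2, a logarithmic branch point, modulus 3/2.
Branch term (13/6)*log(1 - w/(-2)): its argument vanishes at w = -2, a logarithmic branch point, modulus 2.
The radius of convergence is the smallest modulus among the singular points: -3/14 + (5/42)*sqrt(15).


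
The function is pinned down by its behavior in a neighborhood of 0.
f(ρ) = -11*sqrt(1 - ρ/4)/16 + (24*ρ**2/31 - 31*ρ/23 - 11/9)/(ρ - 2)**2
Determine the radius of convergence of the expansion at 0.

The radius of convergence is 2.

Denominator factor (ρ - 2)^2: pole of order 2 at 2, modulus 2.
Branch term (-11/16)*sqrt(1 - ρ/(4)): its argument vanishes at ρ = 4, a square-root branch point, modulus 4.
The radius of convergence is the smallest modulus among the singular points: 2.


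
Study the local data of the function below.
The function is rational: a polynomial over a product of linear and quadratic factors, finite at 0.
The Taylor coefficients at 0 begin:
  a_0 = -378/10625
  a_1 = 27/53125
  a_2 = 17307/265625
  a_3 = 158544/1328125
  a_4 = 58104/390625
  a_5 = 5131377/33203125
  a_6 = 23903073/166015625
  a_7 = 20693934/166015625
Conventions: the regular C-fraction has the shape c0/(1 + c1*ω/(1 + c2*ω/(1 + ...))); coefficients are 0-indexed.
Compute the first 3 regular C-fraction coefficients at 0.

The regular C-fraction coefficients are [-378/10625, 1/70, -1795/14].

Taylor coefficients (read off): a_0 = -378/10625, a_1 = 27/53125, a_2 = 17307/265625.
c0 = a_0 = -378/10625. Peel one level at a time: if S = 1 + c*ω/S' with S'(0) = 1, then c is the ω-coefficient of S and S' = c*ω/(S - 1).
S_1 = c0/f = 1 + (1/70)*ω + (359/196)*ω^2 + ...; c1 = 1/70.
S_2 = c1*ω/(S_1 - 1) = 1 + (-1795/14)*ω + ...; c2 = -1795/14.


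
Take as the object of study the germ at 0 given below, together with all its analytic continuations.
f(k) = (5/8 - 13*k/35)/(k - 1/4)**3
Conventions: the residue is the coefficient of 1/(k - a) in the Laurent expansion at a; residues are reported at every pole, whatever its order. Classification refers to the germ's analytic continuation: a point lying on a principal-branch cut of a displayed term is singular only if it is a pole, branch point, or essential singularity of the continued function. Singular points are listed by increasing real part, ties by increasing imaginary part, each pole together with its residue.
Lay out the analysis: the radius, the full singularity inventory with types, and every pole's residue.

Denominator factor (k - 1/4)^3: pole of order 3 at 1/4, modulus 1/4.
The radius of convergence is the smallest modulus among the singular points: 1/4.
At the order-3 pole 1/4 set g(k) = (k - (1/4))^3*f(k) = 5/8 - 13*k/35.
Order-3 pole: residue = g''(a)/2; g''(1/4) = 0, so the residue is 0.

Radius of convergence at 0: 1/4.
At 1/4: a pole of order 3; residue 0.


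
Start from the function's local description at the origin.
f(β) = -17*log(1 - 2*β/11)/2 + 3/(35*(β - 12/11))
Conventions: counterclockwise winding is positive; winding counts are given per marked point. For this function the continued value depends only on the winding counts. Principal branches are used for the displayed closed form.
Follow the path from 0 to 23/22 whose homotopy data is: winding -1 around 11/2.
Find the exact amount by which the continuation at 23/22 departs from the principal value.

Continued minus principal equals (17)*pi*i.

The rational part is single-valued and drops out of the difference; each branch term changes only by its own monodromy.
(-17/2)*log(1 - β/(11/2)): each positive loop around 11/2 adds 2*pi*i to the log, so winding -1 contributes (-17/2)*(-1)*2*pi*i = (17)*pi*i.
Summing the contributions at β = 23/22 gives (17)*pi*i.


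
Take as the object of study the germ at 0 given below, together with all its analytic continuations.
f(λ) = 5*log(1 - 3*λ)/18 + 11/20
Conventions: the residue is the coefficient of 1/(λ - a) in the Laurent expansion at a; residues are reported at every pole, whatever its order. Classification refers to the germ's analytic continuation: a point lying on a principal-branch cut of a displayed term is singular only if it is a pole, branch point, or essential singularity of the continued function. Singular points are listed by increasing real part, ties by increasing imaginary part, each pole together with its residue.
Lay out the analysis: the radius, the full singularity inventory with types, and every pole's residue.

Branch term (5/18)*log(1 - λ/(1/3)): its argument vanishes at λ = 1/3, a logarithmic branch point, modulus 1/3.
The radius of convergence is the smallest modulus among the singular points: 1/3.

Radius of convergence at 0: 1/3.
At 1/3: a logarithmic branch point.


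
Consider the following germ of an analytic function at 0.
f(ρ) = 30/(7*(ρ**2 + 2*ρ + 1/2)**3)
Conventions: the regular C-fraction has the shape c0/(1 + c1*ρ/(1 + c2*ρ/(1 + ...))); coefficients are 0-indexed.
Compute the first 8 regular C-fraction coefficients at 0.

The regular C-fraction coefficients are [240/7, 12, -9/2, 131/54, -3356/3537, 176616/109909, -849273/4116134, 8545215/10601866].

Taylor coefficients (expand at 0): a_0 = 240/7, a_1 = -2880/7, a_2 = 21600/7, a_3 = -130560/7, a_4 = 696960/7, a_5 = -3432960/7, a_6 = 15985920/7, a_7 = -71424000/7.
c0 = a_0 = 240/7. Peel one level at a time: if S = 1 + c*ρ/S' with S'(0) = 1, then c is the ρ-coefficient of S and S' = c*ρ/(S - 1).
S_1 = c0/f = 1 + (12)*ρ + (54)*ρ^2 + ...; c1 = 12.
S_2 = c1*ρ/(S_1 - 1) = 1 + (-9/2)*ρ + (131/12)*ρ^2 + ...; c2 = -9/2.
S_3 = c2*ρ/(S_2 - 1) = 1 + (131/54)*ρ + (1678/729)*ρ^2 + ...; c3 = 131/54.
S_4 = c3*ρ/(S_3 - 1) = 1 + (-3356/3537)*ρ + (78496/51483)*ρ^2 + ...; c4 = -3356/3537.
S_5 = c4*ρ/(S_4 - 1) = 1 + (176616/109909)*ρ + (233388/703921)*ρ^2 + ...; c5 = 176616/109909.
S_6 = c5*ρ/(S_5 - 1) = 1 + (-849273/4116134)*ρ + (4002705/24068836)*ρ^2 + ...; c6 = -849273/4116134.
S_7 = c6*ρ/(S_6 - 1) = 1 + (8545215/10601866)*ρ + ...; c7 = 8545215/10601866.


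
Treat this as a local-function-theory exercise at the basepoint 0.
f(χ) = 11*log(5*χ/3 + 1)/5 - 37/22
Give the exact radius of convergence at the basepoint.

Branch term (11/5)*log(1 - χ/(-3/5)): its argument vanishes at χ = -3/5, a logarithmic branch point, modulus 3/5.
The radius of convergence is the smallest modulus among the singular points: 3/5.

The radius of convergence is 3/5.


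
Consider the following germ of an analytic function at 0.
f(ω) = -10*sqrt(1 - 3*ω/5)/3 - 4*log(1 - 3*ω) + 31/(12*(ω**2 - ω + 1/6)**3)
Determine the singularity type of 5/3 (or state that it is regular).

The point is an algebraic (square-root) branch point.

The term (-10/3)*sqrt(1 - ω/(5/3)) has argument 1 - 5/3/(5/3) = 0 at 5/3: a square-root (algebraic, two-sheeted) branch point; the remaining terms are analytic or single-valued there.


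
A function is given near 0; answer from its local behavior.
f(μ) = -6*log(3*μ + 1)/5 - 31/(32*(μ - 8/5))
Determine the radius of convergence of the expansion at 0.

The radius of convergence is 1/3.

Denominator factor (μ - 8/5): pole of order 1 at 8/5, modulus 8/5.
Branch term (-6/5)*log(1 - μ/(-1/3)): its argument vanishes at μ = -1/3, a logarithmic branch point, modulus 1/3.
The radius of convergence is the smallest modulus among the singular points: 1/3.


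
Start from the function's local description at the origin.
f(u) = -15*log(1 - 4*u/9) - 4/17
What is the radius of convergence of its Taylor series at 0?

The radius of convergence is 9/4.

Branch term (-15)*log(1 - u/(9/4)): its argument vanishes at u = 9/4, a logarithmic branch point, modulus 9/4.
The radius of convergence is the smallest modulus among the singular points: 9/4.
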